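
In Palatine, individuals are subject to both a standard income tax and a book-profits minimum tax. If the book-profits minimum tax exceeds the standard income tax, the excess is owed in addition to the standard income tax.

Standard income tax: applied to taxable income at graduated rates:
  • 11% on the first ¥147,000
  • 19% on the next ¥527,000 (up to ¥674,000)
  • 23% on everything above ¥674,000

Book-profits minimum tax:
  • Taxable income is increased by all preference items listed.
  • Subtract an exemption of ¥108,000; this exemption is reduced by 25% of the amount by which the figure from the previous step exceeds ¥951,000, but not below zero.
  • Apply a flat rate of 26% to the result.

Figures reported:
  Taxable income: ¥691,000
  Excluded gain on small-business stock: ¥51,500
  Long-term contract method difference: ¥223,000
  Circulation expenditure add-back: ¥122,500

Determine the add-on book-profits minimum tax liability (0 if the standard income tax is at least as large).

¥143,495

Standard income tax:
  ¥147,000 × 11% = ¥16,170
  ¥527,000 × 19% = ¥100,130
  ¥17,000 × 23% = ¥3,910
  → ¥120,210

Book-profits minimum tax:
  Adjusted income: ¥691,000 + ¥51,500 + ¥223,000 + ¥122,500 = ¥1,088,000
  Exemption: ¥108,000 − 25% × (¥1,088,000 − ¥951,000) = ¥108,000 − ¥34,250 = ¥73,750
  Base: ¥1,088,000 − ¥73,750 = ¥1,014,250
  ¥1,014,250 × 26% = ¥263,705

Excess of book-profits minimum tax over standard income tax: ¥263,705 − ¥120,210 = ¥143,495.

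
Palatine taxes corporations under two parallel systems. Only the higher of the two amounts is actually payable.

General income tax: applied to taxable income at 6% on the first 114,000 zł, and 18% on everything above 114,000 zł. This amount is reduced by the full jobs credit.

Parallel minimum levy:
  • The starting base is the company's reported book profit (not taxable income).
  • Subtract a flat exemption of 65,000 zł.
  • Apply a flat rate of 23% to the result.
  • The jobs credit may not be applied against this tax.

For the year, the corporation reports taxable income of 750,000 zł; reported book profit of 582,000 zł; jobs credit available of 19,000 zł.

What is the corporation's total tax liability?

Parallel minimum levy:
  Base (reported book profit): 582,000 zł
  Less exemption 65,000 zł → base 517,000 zł
  517,000 zł × 23% = 118,910 zł

General income tax:
  114,000 zł × 6% = 6,840 zł
  636,000 zł × 18% = 114,480 zł
  → 121,320 zł
  Less jobs credit 19,000 zł → 102,320 zł

118,910 zł > 102,320 zł, so the parallel minimum levy is the binding amount.

118,910 zł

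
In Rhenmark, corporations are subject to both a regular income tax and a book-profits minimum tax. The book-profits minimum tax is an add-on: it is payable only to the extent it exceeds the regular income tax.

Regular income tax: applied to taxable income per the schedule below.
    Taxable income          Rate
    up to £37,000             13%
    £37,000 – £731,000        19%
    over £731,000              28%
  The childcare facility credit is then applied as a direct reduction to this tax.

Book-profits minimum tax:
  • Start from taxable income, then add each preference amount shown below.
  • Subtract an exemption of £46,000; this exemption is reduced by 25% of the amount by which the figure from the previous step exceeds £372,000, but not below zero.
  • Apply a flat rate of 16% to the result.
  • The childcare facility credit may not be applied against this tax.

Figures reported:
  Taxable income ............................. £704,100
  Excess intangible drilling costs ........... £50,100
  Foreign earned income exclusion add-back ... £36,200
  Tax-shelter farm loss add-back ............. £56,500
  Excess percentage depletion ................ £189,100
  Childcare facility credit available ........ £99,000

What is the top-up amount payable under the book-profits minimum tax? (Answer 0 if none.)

Regular income tax:
  £37,000 × 13% = £4,810
  £667,100 × 19% = £126,749
  → £131,559
  Less childcare facility credit £99,000 → £32,559

Book-profits minimum tax:
  Adjusted income: £704,100 + £50,100 + £36,200 + £56,500 + £189,100 = £1,036,000
  Exemption: 25% × (£1,036,000 − £372,000) = £166,000 ≥ £46,000, so the exemption is fully phased out
  Base: £1,036,000 − £0 = £1,036,000
  £1,036,000 × 16% = £165,760

Excess of book-profits minimum tax over regular income tax: £165,760 − £32,559 = £133,201.

£133,201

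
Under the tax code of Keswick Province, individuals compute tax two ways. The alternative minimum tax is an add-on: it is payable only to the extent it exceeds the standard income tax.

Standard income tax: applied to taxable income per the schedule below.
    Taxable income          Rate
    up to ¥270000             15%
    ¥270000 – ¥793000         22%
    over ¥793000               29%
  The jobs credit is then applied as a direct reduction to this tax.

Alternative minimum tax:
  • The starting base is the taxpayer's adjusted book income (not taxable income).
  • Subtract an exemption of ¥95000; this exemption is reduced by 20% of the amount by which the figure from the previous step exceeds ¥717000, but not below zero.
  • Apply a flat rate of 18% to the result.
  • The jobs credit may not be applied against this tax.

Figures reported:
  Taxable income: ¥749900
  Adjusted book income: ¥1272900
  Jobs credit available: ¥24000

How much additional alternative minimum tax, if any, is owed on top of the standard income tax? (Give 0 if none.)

Alternative minimum tax:
  Base (adjusted book income): ¥1272900
  Exemption: 20% × (¥1272900 − ¥717000) = ¥111180 ≥ ¥95000, so the exemption is fully phased out
  Base: ¥1272900 − ¥0 = ¥1272900
  ¥1272900 × 18% = ¥229122

Standard income tax:
  ¥270000 × 15% = ¥40500
  ¥479900 × 22% = ¥105578
  → ¥146078
  Less jobs credit ¥24000 → ¥122078

Excess of alternative minimum tax over standard income tax: ¥229122 − ¥122078 = ¥107044.

¥107044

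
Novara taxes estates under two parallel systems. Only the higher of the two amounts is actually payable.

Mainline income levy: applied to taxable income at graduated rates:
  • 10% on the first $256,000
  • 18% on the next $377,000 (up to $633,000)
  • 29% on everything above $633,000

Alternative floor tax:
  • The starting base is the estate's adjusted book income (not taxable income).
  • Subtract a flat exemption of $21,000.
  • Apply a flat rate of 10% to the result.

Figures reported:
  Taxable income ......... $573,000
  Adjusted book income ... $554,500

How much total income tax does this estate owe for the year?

$82,660

Mainline income levy:
  $256,000 × 10% = $25,600
  $317,000 × 18% = $57,060
  → $82,660

Alternative floor tax:
  Base (adjusted book income): $554,500
  Less exemption $21,000 → base $533,500
  $533,500 × 10% = $53,350

$82,660 > $53,350, so the mainline income levy governs.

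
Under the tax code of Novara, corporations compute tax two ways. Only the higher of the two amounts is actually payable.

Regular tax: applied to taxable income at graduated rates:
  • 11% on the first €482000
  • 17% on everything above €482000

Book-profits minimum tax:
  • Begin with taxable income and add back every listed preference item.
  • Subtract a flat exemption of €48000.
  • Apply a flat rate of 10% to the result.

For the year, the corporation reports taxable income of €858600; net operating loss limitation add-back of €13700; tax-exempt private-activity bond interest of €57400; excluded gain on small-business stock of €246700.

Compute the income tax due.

€117042

Regular tax:
  €482000 × 11% = €53020
  €376600 × 17% = €64022
  → €117042

Book-profits minimum tax:
  Adjusted income: €858600 + €13700 + €57400 + €246700 = €1176400
  Less exemption €48000 → base €1128400
  €1128400 × 10% = €112840

€117042 > €112840, so the regular tax governs.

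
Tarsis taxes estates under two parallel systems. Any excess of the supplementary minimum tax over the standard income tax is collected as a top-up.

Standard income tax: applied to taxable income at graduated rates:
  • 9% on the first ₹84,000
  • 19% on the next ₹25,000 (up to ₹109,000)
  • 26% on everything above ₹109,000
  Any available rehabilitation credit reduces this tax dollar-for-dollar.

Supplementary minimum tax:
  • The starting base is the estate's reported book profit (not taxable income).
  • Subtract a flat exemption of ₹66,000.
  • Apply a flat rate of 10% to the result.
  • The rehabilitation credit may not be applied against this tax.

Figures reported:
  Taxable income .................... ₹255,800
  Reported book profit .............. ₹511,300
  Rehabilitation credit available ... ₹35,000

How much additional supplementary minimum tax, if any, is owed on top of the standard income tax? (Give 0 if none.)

₹29,052

Standard income tax:
  ₹84,000 × 9% = ₹7,560
  ₹25,000 × 19% = ₹4,750
  ₹146,800 × 26% = ₹38,168
  → ₹50,478
  Less rehabilitation credit ₹35,000 → ₹15,478

Supplementary minimum tax:
  Base (reported book profit): ₹511,300
  Less exemption ₹66,000 → base ₹445,300
  ₹445,300 × 10% = ₹44,530

Excess of supplementary minimum tax over standard income tax: ₹44,530 − ₹15,478 = ₹29,052.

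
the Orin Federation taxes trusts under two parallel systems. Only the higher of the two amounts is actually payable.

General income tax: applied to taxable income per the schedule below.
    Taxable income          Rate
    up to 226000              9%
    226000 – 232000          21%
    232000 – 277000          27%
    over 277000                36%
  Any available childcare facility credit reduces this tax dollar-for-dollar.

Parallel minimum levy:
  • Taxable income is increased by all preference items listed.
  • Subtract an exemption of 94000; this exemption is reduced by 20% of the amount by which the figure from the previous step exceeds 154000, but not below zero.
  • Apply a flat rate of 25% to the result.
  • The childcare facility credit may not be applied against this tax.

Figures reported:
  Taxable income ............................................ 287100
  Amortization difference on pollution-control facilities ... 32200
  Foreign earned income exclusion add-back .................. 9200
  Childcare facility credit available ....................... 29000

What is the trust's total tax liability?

67350

General income tax:
  226000 × 9% = 20340
  6000 × 21% = 1260
  45000 × 27% = 12150
  10100 × 36% = 3636
  → 37386
  Less childcare facility credit 29000 → 8386

Parallel minimum levy:
  Adjusted income: 287100 + 32200 + 9200 = 328500
  Exemption: 94000 − 20% × (328500 − 154000) = 94000 − 34900 = 59100
  Base: 328500 − 59100 = 269400
  269400 × 25% = 67350

67350 > 8386, so the parallel minimum levy is the binding amount.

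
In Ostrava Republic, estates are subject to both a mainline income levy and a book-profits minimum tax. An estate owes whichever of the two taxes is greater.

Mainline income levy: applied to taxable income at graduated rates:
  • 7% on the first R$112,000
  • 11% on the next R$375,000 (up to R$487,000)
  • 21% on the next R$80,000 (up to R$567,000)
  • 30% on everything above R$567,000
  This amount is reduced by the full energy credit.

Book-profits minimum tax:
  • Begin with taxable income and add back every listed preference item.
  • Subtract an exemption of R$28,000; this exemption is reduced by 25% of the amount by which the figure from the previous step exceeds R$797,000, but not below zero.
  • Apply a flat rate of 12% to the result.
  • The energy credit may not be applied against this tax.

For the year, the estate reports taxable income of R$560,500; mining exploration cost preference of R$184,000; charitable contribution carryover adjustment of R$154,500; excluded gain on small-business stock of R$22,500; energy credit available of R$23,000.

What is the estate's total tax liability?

R$110,580

Mainline income levy:
  R$112,000 × 7% = R$7,840
  R$375,000 × 11% = R$41,250
  R$73,500 × 21% = R$15,435
  → R$64,525
  Less energy credit R$23,000 → R$41,525

Book-profits minimum tax:
  Adjusted income: R$560,500 + R$184,000 + R$154,500 + R$22,500 = R$921,500
  Exemption: 25% × (R$921,500 − R$797,000) = R$31,125 ≥ R$28,000, so the exemption is fully phased out
  Base: R$921,500 − R$0 = R$921,500
  R$921,500 × 12% = R$110,580

R$110,580 > R$41,525, so the book-profits minimum tax is the binding amount.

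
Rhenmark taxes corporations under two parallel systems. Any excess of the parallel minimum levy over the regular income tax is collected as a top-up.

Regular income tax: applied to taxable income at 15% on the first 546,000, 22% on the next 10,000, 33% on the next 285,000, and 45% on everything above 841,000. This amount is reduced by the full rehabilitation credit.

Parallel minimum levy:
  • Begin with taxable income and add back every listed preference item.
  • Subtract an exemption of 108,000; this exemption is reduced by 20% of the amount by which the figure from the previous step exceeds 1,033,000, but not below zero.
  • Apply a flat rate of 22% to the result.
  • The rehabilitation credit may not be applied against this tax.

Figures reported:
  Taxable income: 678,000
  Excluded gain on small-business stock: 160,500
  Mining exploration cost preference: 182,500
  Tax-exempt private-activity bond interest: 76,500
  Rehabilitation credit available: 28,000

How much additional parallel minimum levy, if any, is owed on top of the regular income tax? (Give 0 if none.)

Parallel minimum levy:
  Adjusted income: 678,000 + 160,500 + 182,500 + 76,500 = 1,097,500
  Exemption: 108,000 − 20% × (1,097,500 − 1,033,000) = 108,000 − 12,900 = 95,100
  Base: 1,097,500 − 95,100 = 1,002,400
  1,002,400 × 22% = 220,528

Regular income tax:
  546,000 × 15% = 81,900
  10,000 × 22% = 2,200
  122,000 × 33% = 40,260
  → 124,360
  Less rehabilitation credit 28,000 → 96,360

Excess of parallel minimum levy over regular income tax: 220,528 − 96,360 = 124,168.

124,168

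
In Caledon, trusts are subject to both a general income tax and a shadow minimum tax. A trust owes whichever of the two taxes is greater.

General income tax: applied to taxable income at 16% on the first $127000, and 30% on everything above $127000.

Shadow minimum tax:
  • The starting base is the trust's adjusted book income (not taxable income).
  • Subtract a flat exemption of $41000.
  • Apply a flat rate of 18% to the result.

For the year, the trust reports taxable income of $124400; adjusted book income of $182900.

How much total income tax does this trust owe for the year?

Shadow minimum tax:
  Base (adjusted book income): $182900
  Less exemption $41000 → base $141900
  $141900 × 18% = $25542

General income tax:
  $124400 × 16% = $19904

$25542 > $19904, so the shadow minimum tax is the binding amount.

$25542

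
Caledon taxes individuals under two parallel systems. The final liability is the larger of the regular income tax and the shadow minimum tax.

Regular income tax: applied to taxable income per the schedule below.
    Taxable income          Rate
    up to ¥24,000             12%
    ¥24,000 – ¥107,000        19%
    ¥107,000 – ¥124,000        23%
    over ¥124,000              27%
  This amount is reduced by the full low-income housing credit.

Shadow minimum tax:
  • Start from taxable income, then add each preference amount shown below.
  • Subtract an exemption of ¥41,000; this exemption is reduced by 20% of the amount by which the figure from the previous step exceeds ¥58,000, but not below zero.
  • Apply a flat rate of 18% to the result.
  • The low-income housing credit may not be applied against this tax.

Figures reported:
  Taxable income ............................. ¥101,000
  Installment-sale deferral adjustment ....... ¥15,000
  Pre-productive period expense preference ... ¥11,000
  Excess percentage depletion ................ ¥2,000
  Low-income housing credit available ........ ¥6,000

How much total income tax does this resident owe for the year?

¥18,396

Regular income tax:
  ¥24,000 × 12% = ¥2,880
  ¥77,000 × 19% = ¥14,630
  → ¥17,510
  Less low-income housing credit ¥6,000 → ¥11,510

Shadow minimum tax:
  Adjusted income: ¥101,000 + ¥15,000 + ¥11,000 + ¥2,000 = ¥129,000
  Exemption: ¥41,000 − 20% × (¥129,000 − ¥58,000) = ¥41,000 − ¥14,200 = ¥26,800
  Base: ¥129,000 − ¥26,800 = ¥102,200
  ¥102,200 × 18% = ¥18,396

¥18,396 > ¥11,510, so the shadow minimum tax is the binding amount.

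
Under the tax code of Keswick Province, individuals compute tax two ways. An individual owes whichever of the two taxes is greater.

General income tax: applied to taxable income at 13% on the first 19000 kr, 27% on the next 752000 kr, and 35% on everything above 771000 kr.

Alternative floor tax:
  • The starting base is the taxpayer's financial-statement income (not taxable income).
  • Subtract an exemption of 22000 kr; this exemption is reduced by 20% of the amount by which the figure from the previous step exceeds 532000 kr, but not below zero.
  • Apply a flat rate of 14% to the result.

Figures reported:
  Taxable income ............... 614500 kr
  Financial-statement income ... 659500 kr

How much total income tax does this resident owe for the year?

163255 kr

General income tax:
  19000 kr × 13% = 2470 kr
  595500 kr × 27% = 160785 kr
  → 163255 kr

Alternative floor tax:
  Base (financial-statement income): 659500 kr
  Exemption: 20% × (659500 kr − 532000 kr) = 25500 kr ≥ 22000 kr, so the exemption is fully phased out
  Base: 659500 kr − 0 kr = 659500 kr
  659500 kr × 14% = 92330 kr

163255 kr > 92330 kr, so the general income tax governs.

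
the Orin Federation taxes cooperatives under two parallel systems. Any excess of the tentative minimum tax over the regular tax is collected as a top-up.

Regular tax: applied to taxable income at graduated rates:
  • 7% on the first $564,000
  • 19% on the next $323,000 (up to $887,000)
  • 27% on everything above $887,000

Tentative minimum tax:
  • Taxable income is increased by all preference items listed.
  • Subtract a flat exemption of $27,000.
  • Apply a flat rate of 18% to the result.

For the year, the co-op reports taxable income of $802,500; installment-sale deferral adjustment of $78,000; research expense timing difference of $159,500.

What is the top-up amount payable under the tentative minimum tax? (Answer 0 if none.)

Regular tax:
  $564,000 × 7% = $39,480
  $238,500 × 19% = $45,315
  → $84,795

Tentative minimum tax:
  Adjusted income: $802,500 + $78,000 + $159,500 = $1,040,000
  Less exemption $27,000 → base $1,013,000
  $1,013,000 × 18% = $182,340

Excess of tentative minimum tax over regular tax: $182,340 − $84,795 = $97,545.

$97,545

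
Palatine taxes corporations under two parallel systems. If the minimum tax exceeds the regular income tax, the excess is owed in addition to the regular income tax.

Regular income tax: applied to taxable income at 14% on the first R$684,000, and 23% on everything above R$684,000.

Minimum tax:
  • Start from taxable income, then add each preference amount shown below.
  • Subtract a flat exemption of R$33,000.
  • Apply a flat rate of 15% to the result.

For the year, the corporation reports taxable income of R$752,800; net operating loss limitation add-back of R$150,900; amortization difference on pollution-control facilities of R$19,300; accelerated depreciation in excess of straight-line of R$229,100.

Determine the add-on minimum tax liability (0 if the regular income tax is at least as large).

R$56,281

Regular income tax:
  R$684,000 × 14% = R$95,760
  R$68,800 × 23% = R$15,824
  → R$111,584

Minimum tax:
  Adjusted income: R$752,800 + R$150,900 + R$19,300 + R$229,100 = R$1,152,100
  Less exemption R$33,000 → base R$1,119,100
  R$1,119,100 × 15% = R$167,865

Excess of minimum tax over regular income tax: R$167,865 − R$111,584 = R$56,281.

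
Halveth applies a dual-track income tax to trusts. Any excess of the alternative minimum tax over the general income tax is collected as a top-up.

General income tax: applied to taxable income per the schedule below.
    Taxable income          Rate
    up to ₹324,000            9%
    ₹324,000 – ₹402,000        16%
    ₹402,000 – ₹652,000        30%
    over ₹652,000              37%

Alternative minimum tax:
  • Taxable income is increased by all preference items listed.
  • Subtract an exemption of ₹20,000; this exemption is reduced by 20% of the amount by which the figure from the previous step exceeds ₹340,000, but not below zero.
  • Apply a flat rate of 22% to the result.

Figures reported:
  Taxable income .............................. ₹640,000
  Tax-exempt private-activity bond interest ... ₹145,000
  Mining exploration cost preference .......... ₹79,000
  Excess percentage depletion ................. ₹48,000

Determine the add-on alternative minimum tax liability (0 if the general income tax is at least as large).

Alternative minimum tax:
  Adjusted income: ₹640,000 + ₹145,000 + ₹79,000 + ₹48,000 = ₹912,000
  Exemption: 20% × (₹912,000 − ₹340,000) = ₹114,400 ≥ ₹20,000, so the exemption is fully phased out
  Base: ₹912,000 − ₹0 = ₹912,000
  ₹912,000 × 22% = ₹200,640

General income tax:
  ₹324,000 × 9% = ₹29,160
  ₹78,000 × 16% = ₹12,480
  ₹238,000 × 30% = ₹71,400
  → ₹113,040

Excess of alternative minimum tax over general income tax: ₹200,640 − ₹113,040 = ₹87,600.

₹87,600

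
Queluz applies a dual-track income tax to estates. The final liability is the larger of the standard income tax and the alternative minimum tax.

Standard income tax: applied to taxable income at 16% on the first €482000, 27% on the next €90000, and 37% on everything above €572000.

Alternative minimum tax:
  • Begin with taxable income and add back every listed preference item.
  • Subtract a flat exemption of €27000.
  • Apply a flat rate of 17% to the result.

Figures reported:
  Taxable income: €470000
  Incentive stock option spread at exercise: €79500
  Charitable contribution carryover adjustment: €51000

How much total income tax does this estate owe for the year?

Alternative minimum tax:
  Adjusted income: €470000 + €79500 + €51000 = €600500
  Less exemption €27000 → base €573500
  €573500 × 17% = €97495

Standard income tax:
  €470000 × 16% = €75200

€97495 > €75200, so the alternative minimum tax is the binding amount.

€97495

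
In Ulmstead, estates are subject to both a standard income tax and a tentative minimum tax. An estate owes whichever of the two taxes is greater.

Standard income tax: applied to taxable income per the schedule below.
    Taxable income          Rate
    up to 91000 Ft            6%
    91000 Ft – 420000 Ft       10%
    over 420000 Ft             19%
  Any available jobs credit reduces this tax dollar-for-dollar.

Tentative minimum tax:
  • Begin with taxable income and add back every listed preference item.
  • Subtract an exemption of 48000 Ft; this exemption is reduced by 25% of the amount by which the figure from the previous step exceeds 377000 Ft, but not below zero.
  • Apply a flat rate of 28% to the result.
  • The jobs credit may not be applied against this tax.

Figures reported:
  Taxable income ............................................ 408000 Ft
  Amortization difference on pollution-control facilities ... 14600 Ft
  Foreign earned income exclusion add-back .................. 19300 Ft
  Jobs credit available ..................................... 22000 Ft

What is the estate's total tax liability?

114835 Ft

Standard income tax:
  91000 Ft × 6% = 5460 Ft
  317000 Ft × 10% = 31700 Ft
  → 37160 Ft
  Less jobs credit 22000 Ft → 15160 Ft

Tentative minimum tax:
  Adjusted income: 408000 Ft + 14600 Ft + 19300 Ft = 441900 Ft
  Exemption: 48000 Ft − 25% × (441900 Ft − 377000 Ft) = 48000 Ft − 16225 Ft = 31775 Ft
  Base: 441900 Ft − 31775 Ft = 410125 Ft
  410125 Ft × 28% = 114835 Ft

114835 Ft > 15160 Ft, so the tentative minimum tax is the binding amount.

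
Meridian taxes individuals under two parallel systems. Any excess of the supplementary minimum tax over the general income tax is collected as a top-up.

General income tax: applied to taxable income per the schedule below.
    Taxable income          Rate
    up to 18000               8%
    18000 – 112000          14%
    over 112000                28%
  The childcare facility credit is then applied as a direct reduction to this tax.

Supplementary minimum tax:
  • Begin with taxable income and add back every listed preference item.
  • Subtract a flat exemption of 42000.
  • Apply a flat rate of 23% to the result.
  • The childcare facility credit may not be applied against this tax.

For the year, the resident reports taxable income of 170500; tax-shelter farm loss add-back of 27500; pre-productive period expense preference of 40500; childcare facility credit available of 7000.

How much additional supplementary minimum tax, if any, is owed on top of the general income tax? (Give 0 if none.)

21215

Supplementary minimum tax:
  Adjusted income: 170500 + 27500 + 40500 = 238500
  Less exemption 42000 → base 196500
  196500 × 23% = 45195

General income tax:
  18000 × 8% = 1440
  94000 × 14% = 13160
  58500 × 28% = 16380
  → 30980
  Less childcare facility credit 7000 → 23980

Excess of supplementary minimum tax over general income tax: 45195 − 23980 = 21215.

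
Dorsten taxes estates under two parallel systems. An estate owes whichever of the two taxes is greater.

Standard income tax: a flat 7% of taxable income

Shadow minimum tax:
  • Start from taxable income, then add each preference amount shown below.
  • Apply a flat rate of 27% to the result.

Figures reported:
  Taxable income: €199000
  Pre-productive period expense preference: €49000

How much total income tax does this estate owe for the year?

Shadow minimum tax:
  Adjusted income: €199000 + €49000 = €248000
  €248000 × 27% = €66960

Standard income tax:
  €199000 × 7% = €13930

€66960 > €13930, so the shadow minimum tax is the binding amount.

€66960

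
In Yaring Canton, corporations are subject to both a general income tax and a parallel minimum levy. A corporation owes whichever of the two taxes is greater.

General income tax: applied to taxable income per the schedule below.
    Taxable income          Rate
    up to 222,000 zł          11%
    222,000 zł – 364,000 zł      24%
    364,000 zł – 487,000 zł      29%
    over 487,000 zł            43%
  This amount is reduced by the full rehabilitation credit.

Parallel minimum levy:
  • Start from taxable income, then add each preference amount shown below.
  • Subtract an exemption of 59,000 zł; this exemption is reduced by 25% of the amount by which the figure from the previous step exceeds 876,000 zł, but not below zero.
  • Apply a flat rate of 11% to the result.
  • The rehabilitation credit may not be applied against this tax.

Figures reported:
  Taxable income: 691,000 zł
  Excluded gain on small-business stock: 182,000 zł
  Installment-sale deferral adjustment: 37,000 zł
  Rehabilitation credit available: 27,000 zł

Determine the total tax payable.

154,890 zł

General income tax:
  222,000 zł × 11% = 24,420 zł
  142,000 zł × 24% = 34,080 zł
  123,000 zł × 29% = 35,670 zł
  204,000 zł × 43% = 87,720 zł
  → 181,890 zł
  Less rehabilitation credit 27,000 zł → 154,890 zł

Parallel minimum levy:
  Adjusted income: 691,000 zł + 182,000 zł + 37,000 zł = 910,000 zł
  Exemption: 59,000 zł − 25% × (910,000 zł − 876,000 zł) = 59,000 zł − 8,500 zł = 50,500 zł
  Base: 910,000 zł − 50,500 zł = 859,500 zł
  859,500 zł × 11% = 94,545 zł

154,890 zł > 94,545 zł, so the general income tax governs.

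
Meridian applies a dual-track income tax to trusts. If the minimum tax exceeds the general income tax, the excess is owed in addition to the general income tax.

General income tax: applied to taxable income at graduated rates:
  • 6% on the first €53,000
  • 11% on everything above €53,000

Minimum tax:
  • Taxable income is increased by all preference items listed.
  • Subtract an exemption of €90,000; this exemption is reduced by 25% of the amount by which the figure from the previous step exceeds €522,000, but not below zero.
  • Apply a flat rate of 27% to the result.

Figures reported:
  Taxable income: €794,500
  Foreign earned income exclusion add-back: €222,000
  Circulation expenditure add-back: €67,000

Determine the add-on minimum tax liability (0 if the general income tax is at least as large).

€207,800

General income tax:
  €53,000 × 6% = €3,180
  €741,500 × 11% = €81,565
  → €84,745

Minimum tax:
  Adjusted income: €794,500 + €222,000 + €67,000 = €1,083,500
  Exemption: 25% × (€1,083,500 − €522,000) = €140,375 ≥ €90,000, so the exemption is fully phased out
  Base: €1,083,500 − €0 = €1,083,500
  €1,083,500 × 27% = €292,545

Excess of minimum tax over general income tax: €292,545 − €84,745 = €207,800.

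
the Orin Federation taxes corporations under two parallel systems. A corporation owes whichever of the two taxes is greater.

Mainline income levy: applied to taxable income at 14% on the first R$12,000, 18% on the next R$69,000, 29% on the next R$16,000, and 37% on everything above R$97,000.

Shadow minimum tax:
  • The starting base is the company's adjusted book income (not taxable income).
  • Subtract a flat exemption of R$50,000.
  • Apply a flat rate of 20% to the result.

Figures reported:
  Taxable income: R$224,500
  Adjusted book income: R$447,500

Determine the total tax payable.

Mainline income levy:
  R$12,000 × 14% = R$1,680
  R$69,000 × 18% = R$12,420
  R$16,000 × 29% = R$4,640
  R$127,500 × 37% = R$47,175
  → R$65,915

Shadow minimum tax:
  Base (adjusted book income): R$447,500
  Less exemption R$50,000 → base R$397,500
  R$397,500 × 20% = R$79,500

R$79,500 > R$65,915, so the shadow minimum tax is the binding amount.

R$79,500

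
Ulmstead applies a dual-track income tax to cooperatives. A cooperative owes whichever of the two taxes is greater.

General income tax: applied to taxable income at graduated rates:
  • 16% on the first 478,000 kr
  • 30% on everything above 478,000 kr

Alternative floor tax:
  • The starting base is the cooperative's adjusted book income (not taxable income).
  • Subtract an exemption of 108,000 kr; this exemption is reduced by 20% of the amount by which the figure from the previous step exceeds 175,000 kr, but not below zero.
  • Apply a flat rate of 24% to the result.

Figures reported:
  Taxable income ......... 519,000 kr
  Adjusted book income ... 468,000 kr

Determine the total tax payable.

100,464 kr

General income tax:
  478,000 kr × 16% = 76,480 kr
  41,000 kr × 30% = 12,300 kr
  → 88,780 kr

Alternative floor tax:
  Base (adjusted book income): 468,000 kr
  Exemption: 108,000 kr − 20% × (468,000 kr − 175,000 kr) = 108,000 kr − 58,600 kr = 49,400 kr
  Base: 468,000 kr − 49,400 kr = 418,600 kr
  418,600 kr × 24% = 100,464 kr

100,464 kr > 88,780 kr, so the alternative floor tax is the binding amount.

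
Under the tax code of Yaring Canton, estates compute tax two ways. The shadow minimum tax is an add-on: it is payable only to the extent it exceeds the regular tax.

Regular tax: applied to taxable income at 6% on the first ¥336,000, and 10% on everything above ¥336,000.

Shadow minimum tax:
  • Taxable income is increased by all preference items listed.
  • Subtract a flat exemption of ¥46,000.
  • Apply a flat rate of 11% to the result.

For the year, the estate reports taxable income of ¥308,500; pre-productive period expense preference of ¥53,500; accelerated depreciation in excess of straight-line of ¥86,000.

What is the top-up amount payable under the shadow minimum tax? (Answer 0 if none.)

¥25,710

Shadow minimum tax:
  Adjusted income: ¥308,500 + ¥53,500 + ¥86,000 = ¥448,000
  Less exemption ¥46,000 → base ¥402,000
  ¥402,000 × 11% = ¥44,220

Regular tax:
  ¥308,500 × 6% = ¥18,510

Excess of shadow minimum tax over regular tax: ¥44,220 − ¥18,510 = ¥25,710.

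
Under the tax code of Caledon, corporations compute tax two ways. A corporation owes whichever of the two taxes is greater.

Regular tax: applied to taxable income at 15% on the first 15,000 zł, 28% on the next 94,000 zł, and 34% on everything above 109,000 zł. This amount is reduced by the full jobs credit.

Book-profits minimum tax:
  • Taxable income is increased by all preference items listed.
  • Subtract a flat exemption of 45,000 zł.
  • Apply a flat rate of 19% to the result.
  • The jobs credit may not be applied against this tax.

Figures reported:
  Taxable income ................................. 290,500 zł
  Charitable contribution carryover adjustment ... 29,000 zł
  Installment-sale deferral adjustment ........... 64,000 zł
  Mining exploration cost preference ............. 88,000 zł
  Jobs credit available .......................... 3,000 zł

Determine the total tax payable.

87,280 zł

Regular tax:
  15,000 zł × 15% = 2,250 zł
  94,000 zł × 28% = 26,320 zł
  181,500 zł × 34% = 61,710 zł
  → 90,280 zł
  Less jobs credit 3,000 zł → 87,280 zł

Book-profits minimum tax:
  Adjusted income: 290,500 zł + 29,000 zł + 64,000 zł + 88,000 zł = 471,500 zł
  Less exemption 45,000 zł → base 426,500 zł
  426,500 zł × 19% = 81,035 zł

87,280 zł > 81,035 zł, so the regular tax governs.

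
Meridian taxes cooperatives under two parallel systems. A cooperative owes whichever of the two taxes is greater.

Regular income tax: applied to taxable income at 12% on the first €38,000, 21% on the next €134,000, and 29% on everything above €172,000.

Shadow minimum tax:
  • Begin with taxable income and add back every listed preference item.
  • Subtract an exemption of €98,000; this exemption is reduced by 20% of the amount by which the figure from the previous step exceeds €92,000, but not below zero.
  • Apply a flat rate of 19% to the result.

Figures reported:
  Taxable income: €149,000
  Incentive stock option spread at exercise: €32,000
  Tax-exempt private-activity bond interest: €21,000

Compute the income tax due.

Regular income tax:
  €38,000 × 12% = €4,560
  €111,000 × 21% = €23,310
  → €27,870

Shadow minimum tax:
  Adjusted income: €149,000 + €32,000 + €21,000 = €202,000
  Exemption: €98,000 − 20% × (€202,000 − €92,000) = €98,000 − €22,000 = €76,000
  Base: €202,000 − €76,000 = €126,000
  €126,000 × 19% = €23,940

€27,870 > €23,940, so the regular income tax governs.

€27,870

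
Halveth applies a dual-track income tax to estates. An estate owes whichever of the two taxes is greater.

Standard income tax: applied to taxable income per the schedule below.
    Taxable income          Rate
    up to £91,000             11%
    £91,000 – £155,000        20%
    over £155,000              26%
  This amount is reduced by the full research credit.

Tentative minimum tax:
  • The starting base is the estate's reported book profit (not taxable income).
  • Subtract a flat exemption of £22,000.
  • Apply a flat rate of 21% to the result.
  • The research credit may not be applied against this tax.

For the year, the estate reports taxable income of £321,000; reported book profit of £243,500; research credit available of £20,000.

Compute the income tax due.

Standard income tax:
  £91,000 × 11% = £10,010
  £64,000 × 20% = £12,800
  £166,000 × 26% = £43,160
  → £65,970
  Less research credit £20,000 → £45,970

Tentative minimum tax:
  Base (reported book profit): £243,500
  Less exemption £22,000 → base £221,500
  £221,500 × 21% = £46,515

£46,515 > £45,970, so the tentative minimum tax is the binding amount.

£46,515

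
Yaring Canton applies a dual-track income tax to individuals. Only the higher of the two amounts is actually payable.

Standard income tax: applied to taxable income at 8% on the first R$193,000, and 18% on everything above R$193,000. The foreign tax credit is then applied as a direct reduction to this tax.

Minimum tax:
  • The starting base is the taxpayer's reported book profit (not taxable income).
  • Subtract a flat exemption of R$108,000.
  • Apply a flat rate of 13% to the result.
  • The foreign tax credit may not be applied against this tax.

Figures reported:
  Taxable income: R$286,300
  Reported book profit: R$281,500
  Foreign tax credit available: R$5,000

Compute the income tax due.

Standard income tax:
  R$193,000 × 8% = R$15,440
  R$93,300 × 18% = R$16,794
  → R$32,234
  Less foreign tax credit R$5,000 → R$27,234

Minimum tax:
  Base (reported book profit): R$281,500
  Less exemption R$108,000 → base R$173,500
  R$173,500 × 13% = R$22,555

R$27,234 > R$22,555, so the standard income tax governs.

R$27,234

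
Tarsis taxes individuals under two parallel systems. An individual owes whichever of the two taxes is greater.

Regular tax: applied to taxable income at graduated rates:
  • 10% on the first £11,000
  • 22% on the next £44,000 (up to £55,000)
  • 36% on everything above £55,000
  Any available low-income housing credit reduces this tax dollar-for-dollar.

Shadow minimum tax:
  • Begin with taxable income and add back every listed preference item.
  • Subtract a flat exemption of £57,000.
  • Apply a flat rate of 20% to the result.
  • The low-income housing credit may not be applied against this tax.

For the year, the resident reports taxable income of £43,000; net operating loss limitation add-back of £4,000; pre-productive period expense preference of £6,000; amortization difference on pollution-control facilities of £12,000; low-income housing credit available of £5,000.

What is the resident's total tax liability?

£3,140

Regular tax:
  £11,000 × 10% = £1,100
  £32,000 × 22% = £7,040
  → £8,140
  Less low-income housing credit £5,000 → £3,140

Shadow minimum tax:
  Adjusted income: £43,000 + £4,000 + £6,000 + £12,000 = £65,000
  Less exemption £57,000 → base £8,000
  £8,000 × 20% = £1,600

£3,140 > £1,600, so the regular tax governs.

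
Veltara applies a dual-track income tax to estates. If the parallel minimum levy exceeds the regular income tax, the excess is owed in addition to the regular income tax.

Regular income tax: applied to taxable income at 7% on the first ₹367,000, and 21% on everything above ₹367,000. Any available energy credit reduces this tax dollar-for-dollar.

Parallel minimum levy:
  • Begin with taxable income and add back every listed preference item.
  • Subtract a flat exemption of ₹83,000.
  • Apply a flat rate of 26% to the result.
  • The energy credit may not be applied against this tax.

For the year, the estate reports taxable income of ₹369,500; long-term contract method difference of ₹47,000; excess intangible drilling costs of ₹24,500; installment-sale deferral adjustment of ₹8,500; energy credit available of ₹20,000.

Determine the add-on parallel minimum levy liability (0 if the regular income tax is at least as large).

₹89,075

Parallel minimum levy:
  Adjusted income: ₹369,500 + ₹47,000 + ₹24,500 + ₹8,500 = ₹449,500
  Less exemption ₹83,000 → base ₹366,500
  ₹366,500 × 26% = ₹95,290

Regular income tax:
  ₹367,000 × 7% = ₹25,690
  ₹2,500 × 21% = ₹525
  → ₹26,215
  Less energy credit ₹20,000 → ₹6,215

Excess of parallel minimum levy over regular income tax: ₹95,290 − ₹6,215 = ₹89,075.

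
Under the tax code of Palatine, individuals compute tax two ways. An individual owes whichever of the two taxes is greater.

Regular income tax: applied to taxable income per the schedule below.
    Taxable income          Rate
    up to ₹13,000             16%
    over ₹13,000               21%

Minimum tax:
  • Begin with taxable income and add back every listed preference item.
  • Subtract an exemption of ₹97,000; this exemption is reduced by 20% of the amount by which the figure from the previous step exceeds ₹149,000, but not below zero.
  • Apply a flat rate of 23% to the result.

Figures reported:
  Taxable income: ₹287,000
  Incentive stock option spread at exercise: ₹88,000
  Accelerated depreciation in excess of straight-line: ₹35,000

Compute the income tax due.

Regular income tax:
  ₹13,000 × 16% = ₹2,080
  ₹274,000 × 21% = ₹57,540
  → ₹59,620

Minimum tax:
  Adjusted income: ₹287,000 + ₹88,000 + ₹35,000 = ₹410,000
  Exemption: ₹97,000 − 20% × (₹410,000 − ₹149,000) = ₹97,000 − ₹52,200 = ₹44,800
  Base: ₹410,000 − ₹44,800 = ₹365,200
  ₹365,200 × 23% = ₹83,996

₹83,996 > ₹59,620, so the minimum tax is the binding amount.

₹83,996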